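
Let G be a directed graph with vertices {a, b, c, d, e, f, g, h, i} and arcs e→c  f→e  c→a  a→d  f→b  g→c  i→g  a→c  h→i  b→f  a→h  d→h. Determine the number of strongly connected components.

{a, c, d, g, h, i} are all mutually reachable — one SCC of size 6.
{b, f} are all mutually reachable — one SCC of size 2.
{e} is an SCC by itself.
That gives 3 strongly connected components.

3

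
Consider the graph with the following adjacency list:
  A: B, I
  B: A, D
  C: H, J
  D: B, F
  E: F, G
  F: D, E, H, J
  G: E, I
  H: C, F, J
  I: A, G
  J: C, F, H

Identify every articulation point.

Removing F increases the component count from 1 to 2, so F is a cut vertex.
By contrast removing J leaves 1 component; it is not a cut vertex. No other vertex is a cut vertex either.

F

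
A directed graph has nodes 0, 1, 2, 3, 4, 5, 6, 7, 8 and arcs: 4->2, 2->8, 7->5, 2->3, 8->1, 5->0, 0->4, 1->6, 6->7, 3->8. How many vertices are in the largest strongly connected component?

{0, 1, 2, 3, 4, 5, 6, 7, 8} are all mutually reachable — one SCC of size 9.
The largest has 9 vertices.

9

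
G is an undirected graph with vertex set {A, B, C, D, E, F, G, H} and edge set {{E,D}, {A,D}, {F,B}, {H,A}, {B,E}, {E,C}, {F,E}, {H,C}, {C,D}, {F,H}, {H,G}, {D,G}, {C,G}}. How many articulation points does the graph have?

0

Removing D, for instance, still leaves 1 component. No single vertex removal increases the component count — the graph has no articulation points.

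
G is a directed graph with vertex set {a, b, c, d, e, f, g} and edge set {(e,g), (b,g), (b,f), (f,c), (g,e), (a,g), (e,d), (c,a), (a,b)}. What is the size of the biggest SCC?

{a, b, c, f} are all mutually reachable — one SCC of size 4.
{e, g} are all mutually reachable — one SCC of size 2.
{d} is an SCC by itself.
The largest has 4 vertices.

4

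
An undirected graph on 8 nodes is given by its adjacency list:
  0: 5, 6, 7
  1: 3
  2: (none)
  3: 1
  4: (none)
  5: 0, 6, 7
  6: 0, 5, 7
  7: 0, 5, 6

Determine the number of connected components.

4

4 is isolated — a component by itself.
2 is isolated — a component by itself.
Starting from 1 we can reach 1, 3. That is one component of size 2.
Starting from 0 we can reach 0, 5, 6, 7. That is one component of size 4.
Total: 4 components.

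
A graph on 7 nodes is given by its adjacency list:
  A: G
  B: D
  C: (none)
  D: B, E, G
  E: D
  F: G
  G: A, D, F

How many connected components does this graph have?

2

C is isolated — a component by itself.
Starting from A we can reach A, B, D, E, F, G. That is one component of size 6.
Total: 2 components.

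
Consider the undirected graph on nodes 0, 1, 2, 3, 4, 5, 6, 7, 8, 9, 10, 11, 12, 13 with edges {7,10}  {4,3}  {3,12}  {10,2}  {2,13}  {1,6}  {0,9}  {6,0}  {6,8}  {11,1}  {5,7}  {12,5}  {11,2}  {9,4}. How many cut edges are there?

The edges on the cycle 11-1-6-0-9-4-3-12-5-7-10-2-11 are not bridges since each lies on that cycle.
But removing 6 - 8 disconnects 6 from 8; removing 2 - 13 disconnects 2 from 13 — these are bridges.
That makes 2 bridges.

2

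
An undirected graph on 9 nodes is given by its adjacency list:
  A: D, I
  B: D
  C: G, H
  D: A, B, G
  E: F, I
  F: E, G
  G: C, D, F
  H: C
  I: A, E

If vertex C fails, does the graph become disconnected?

Deleting C raises the number of components from 1 to 2, so C is a cut vertex.

Yes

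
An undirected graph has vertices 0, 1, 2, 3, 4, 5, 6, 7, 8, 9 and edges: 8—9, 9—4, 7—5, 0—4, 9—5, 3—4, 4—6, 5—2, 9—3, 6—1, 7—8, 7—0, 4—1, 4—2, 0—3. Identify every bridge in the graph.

The edges on the cycle 7-8-9-5-7 are not bridges since each lies on that cycle.
Every edge lies on some cycle, so there are no bridges.

none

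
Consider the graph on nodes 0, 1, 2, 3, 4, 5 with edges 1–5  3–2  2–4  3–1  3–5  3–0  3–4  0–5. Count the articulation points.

Removing 3 increases the component count from 1 to 2, so 3 is a cut vertex.
By contrast removing 1 leaves 1 component; it is not a cut vertex. No other vertex is a cut vertex either.

1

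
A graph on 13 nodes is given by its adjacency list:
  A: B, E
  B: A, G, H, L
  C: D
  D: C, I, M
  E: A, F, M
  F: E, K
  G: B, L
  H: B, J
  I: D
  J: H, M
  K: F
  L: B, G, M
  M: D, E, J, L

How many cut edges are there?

5

The edges on the cycle L-M-J-H-B-L are not bridges since each lies on that cycle.
But removing F-E disconnects F from E; removing F-K disconnects F from K; removing I-D disconnects I from D; removing M-D disconnects M from D — these are bridges.
In total 5 edges are bridges.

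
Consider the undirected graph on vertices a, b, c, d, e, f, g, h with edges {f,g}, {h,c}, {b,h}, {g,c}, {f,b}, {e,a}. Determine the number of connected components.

3

d is isolated — a component by itself.
Starting from a we can reach a, e. That is one component of size 2.
Starting from b we can reach b, c, f, g, h. That is one component of size 5.
Total: 3 components.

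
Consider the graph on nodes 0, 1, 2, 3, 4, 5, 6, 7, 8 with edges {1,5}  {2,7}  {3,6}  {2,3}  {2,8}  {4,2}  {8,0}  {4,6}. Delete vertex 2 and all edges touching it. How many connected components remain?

4

With 2 gone, the remaining components are: {7}; {0, 8}; {1, 5}; {3, 4, 6}.
That is 4 components.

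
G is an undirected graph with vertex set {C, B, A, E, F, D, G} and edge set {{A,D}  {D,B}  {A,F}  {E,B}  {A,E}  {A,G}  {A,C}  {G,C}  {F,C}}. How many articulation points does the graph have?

Removing A increases the component count from 1 to 2, so A is a cut vertex.
By contrast removing B leaves 1 component; it is not a cut vertex. No other vertex is a cut vertex either.

1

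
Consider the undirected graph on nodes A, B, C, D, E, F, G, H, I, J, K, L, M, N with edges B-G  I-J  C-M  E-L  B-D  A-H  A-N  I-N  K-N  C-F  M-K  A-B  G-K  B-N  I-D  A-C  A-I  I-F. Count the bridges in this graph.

3

The edges on the cycle A-B-G-K-M-C-A are not bridges since each lies on that cycle.
But removing E-L disconnects E from L; removing H-A disconnects H from A; removing J-I disconnects J from I — these are bridges.
That makes 3 bridges.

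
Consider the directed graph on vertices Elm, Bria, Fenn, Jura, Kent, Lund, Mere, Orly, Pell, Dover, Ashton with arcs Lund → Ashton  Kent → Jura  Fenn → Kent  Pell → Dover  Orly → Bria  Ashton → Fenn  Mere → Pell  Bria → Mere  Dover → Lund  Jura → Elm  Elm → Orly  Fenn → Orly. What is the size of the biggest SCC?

11

{Elm, Bria, Fenn, Jura, Kent, Lund, Mere, Orly, Pell, Dover, Ashton} are all mutually reachable — one SCC of size 11.
The largest has 11 vertices.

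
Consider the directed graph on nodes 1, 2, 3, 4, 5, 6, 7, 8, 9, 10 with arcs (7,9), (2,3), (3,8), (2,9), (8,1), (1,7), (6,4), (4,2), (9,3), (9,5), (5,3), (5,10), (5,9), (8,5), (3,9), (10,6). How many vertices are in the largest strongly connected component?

10

{1, 2, 3, 4, 5, 6, 7, 8, 9, 10} are all mutually reachable — one SCC of size 10.
The largest has 10 vertices.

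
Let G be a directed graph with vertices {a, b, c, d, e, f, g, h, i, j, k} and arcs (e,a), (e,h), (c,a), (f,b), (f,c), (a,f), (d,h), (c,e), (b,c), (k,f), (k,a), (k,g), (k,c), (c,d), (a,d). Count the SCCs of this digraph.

7

{a, b, c, e, f} are all mutually reachable — one SCC of size 5.
{i} is an SCC by itself.
{j} is an SCC by itself.
{d} is an SCC by itself.
{k} is an SCC by itself.
(and 2 more singleton SCCs)
That gives 7 strongly connected components.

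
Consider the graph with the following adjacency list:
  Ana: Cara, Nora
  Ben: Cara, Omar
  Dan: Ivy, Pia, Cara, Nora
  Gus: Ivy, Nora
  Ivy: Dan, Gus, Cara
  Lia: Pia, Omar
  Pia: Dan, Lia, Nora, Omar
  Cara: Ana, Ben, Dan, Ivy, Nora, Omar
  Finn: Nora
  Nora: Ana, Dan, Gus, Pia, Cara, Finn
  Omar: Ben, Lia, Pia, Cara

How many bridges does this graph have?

1

The edges on the cycle Omar-Lia-Pia-Omar are not bridges since each lies on that cycle.
But removing Nora-Finn disconnects Nora from Finn — this is a bridge.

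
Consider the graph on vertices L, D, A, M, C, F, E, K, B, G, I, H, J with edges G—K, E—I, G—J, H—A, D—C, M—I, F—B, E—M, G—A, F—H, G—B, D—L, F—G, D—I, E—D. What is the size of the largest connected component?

Starting from C we can reach C, D, E, I, L, M. That is one component of size 6.
Starting from A we can reach A, B, F, G, H, J, K. That is one component of size 7.
The largest has 7 vertices.

7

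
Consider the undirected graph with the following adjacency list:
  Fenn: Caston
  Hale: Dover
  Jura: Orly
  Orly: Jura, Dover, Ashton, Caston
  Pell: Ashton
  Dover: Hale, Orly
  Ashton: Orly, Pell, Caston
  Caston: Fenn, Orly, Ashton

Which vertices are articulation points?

Removing Orly increases the component count from 1 to 3, so Orly is a cut vertex.
Removing Dover increases the component count from 1 to 2, so Dover is a cut vertex.
Removing Ashton increases the component count from 1 to 2, so Ashton is a cut vertex.
Likewise Caston is a cut vertex.
By contrast removing Fenn leaves 1 component; it is not a cut vertex. No other vertex is a cut vertex either.

Orly, Dover, Ashton, Caston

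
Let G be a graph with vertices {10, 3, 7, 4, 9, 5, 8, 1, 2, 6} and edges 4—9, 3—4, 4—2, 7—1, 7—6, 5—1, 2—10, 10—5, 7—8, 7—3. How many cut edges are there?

3

The edges on the cycle 7-3-4-2-10-5-1-7 are not bridges since each lies on that cycle.
But removing 7—6 disconnects 7 from 6; removing 9—4 disconnects 9 from 4; removing 7—8 disconnects 7 from 8 — these are bridges.
That makes 3 bridges.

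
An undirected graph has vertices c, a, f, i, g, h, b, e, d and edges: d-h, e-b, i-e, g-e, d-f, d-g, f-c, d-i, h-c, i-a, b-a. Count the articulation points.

1

Removing d increases the component count from 1 to 2, so d is a cut vertex.
By contrast removing i leaves 1 component; it is not a cut vertex. No other vertex is a cut vertex either.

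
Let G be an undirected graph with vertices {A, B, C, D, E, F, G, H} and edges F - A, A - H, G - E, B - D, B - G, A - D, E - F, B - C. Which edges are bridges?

The edges on the cycle B-G-E-F-A-D-B are not bridges since each lies on that cycle.
But removing B - C disconnects B from C; removing A - H disconnects A from H — these are bridges.

A-H, B-C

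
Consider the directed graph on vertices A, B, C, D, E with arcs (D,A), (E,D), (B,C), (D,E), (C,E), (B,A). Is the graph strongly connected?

There is no directed path from E to B, so the graph is not strongly connected.

No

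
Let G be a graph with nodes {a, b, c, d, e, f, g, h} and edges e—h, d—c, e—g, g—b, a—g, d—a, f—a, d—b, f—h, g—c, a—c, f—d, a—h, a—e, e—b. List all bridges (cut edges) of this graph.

The edges on the cycle f-d-c-g-a-f are not bridges since each lies on that cycle.
Every edge lies on some cycle, so there are no bridges.

none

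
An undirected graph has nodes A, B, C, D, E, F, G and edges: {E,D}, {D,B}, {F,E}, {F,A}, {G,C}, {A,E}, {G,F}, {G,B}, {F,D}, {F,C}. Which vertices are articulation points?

none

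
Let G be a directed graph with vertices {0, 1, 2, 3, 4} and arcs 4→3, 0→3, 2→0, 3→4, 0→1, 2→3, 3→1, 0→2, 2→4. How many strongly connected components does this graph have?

{0, 2} are all mutually reachable — one SCC of size 2.
{3, 4} are all mutually reachable — one SCC of size 2.
{1} is an SCC by itself.
That gives 3 strongly connected components.

3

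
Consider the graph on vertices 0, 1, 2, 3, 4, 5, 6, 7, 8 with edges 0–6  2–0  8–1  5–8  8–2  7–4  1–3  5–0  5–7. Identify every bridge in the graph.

0-6, 1-3, 1-8, 4-7, 5-7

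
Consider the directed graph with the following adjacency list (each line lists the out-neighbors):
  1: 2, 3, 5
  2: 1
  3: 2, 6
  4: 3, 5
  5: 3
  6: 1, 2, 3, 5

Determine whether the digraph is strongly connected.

No

There is no directed path from 6 to 4, so the graph is not strongly connected.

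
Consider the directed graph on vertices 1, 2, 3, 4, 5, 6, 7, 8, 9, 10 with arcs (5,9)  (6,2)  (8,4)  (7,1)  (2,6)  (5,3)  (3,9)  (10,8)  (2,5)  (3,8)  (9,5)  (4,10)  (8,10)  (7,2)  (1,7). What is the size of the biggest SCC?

{4, 8, 10} are all mutually reachable — one SCC of size 3.
{3, 5, 9} are all mutually reachable — one SCC of size 3.
{2, 6} are all mutually reachable — one SCC of size 2.
{1, 7} are all mutually reachable — one SCC of size 2.
The largest has 3 vertices.

3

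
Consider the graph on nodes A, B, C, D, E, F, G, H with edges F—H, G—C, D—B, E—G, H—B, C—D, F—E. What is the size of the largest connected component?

A is isolated — a component by itself.
Starting from B we can reach B, C, D, E, F, G, H. That is one component of size 7.
The largest has 7 vertices.

7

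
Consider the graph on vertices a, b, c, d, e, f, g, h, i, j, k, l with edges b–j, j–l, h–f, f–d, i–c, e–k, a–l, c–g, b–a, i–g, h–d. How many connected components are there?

Starting from e we can reach e, k. That is one component of size 2.
Starting from c we can reach c, g, i. That is one component of size 3.
Starting from d we can reach d, f, h. That is one component of size 3.
Starting from a we can reach a, b, j, l. That is one component of size 4.
Total: 4 components.

4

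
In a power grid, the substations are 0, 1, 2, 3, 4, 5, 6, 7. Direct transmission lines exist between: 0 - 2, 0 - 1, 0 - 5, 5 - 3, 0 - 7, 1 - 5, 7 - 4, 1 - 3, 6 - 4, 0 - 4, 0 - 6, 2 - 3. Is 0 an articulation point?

Yes

Deleting 0 raises the number of components from 1 to 2, so 0 is a cut vertex.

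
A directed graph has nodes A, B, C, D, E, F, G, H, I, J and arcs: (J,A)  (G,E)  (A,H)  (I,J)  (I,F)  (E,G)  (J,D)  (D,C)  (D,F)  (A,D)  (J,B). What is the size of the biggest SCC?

{E, G} are all mutually reachable — one SCC of size 2.
{C} is an SCC by itself.
{J} is an SCC by itself.
{A} is an SCC by itself.
{D} is an SCC by itself.
(and 4 more singleton SCCs)
The largest has 2 vertices.

2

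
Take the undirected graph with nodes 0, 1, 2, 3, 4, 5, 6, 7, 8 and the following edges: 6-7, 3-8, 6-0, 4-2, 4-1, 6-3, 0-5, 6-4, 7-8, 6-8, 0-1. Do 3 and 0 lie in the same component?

From 3 we can reach 0, 1, 2, 3, 4, 5, 6, 7, 8, which includes 0.

Yes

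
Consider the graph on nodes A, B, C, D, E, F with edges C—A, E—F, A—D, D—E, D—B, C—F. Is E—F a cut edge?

After removing E—F, the path E-D-A-C-F still connects them, so the edge is not a bridge.

No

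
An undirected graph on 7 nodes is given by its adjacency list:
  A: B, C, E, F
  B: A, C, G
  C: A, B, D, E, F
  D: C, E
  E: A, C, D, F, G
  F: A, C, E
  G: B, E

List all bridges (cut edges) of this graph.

The edges on the cycle E-F-C-E are not bridges since each lies on that cycle.
Every edge lies on some cycle, so there are no bridges.

none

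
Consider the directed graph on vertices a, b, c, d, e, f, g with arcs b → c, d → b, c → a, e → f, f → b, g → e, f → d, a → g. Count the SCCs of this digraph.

{a, b, c, d, e, f, g} are all mutually reachable — one SCC of size 7.
That gives 1 strongly connected component.

1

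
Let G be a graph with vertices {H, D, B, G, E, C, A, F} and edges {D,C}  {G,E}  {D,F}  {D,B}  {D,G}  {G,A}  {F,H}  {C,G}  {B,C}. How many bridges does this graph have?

4

The edges on the cycle D-B-C-D are not bridges since each lies on that cycle.
But removing G-E disconnects G from E; removing H-F disconnects H from F; removing F-D disconnects F from D; removing A-G disconnects A from G — these are bridges.
That makes 4 bridges.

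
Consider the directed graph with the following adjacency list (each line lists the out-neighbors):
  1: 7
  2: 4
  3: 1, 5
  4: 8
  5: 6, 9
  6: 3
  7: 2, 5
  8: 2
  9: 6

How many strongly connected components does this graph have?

{1, 3, 5, 6, 7, 9} are all mutually reachable — one SCC of size 6.
{2, 4, 8} are all mutually reachable — one SCC of size 3.
That gives 2 strongly connected components.

2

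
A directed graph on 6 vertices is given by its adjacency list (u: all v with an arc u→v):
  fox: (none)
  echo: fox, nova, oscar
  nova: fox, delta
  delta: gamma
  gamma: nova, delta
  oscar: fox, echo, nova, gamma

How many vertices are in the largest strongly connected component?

3

{nova, delta, gamma} are all mutually reachable — one SCC of size 3.
{echo, oscar} are all mutually reachable — one SCC of size 2.
{fox} is an SCC by itself.
The largest has 3 vertices.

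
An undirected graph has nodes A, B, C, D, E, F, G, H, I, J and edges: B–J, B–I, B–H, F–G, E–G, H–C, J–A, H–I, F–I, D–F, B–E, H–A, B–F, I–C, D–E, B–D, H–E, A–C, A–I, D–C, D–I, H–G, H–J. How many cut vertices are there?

Removing I, for instance, still leaves 1 component. No single vertex removal increases the component count — the graph has no articulation points.

0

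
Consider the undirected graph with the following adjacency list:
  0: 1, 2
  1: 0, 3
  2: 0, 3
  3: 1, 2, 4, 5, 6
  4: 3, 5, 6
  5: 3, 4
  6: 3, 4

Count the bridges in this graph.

0

The edges on the cycle 3-5-4-3 are not bridges since each lies on that cycle.
Every edge lies on some cycle, so there are no bridges.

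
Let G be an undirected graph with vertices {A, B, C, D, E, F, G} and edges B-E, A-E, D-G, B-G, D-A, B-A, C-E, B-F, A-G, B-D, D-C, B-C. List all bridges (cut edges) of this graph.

The edges on the cycle B-D-C-E-B are not bridges since each lies on that cycle.
But removing B-F disconnects B from F — this is a bridge.

B-F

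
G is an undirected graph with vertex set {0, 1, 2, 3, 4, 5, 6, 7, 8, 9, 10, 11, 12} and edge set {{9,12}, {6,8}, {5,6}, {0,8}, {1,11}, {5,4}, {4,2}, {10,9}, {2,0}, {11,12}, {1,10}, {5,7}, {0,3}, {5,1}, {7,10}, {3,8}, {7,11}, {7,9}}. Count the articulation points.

Removing 5 increases the component count from 1 to 2, so 5 is a cut vertex.
By contrast removing 0 leaves 1 component; it is not a cut vertex. No other vertex is a cut vertex either.

1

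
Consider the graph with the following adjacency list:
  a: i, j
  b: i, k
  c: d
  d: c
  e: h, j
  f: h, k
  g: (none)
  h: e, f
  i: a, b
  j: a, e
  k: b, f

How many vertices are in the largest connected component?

8

g is isolated — a component by itself.
Starting from c we can reach c, d. That is one component of size 2.
Starting from a we can reach a, b, e, f, h, i, j, k. That is one component of size 8.
The largest has 8 vertices.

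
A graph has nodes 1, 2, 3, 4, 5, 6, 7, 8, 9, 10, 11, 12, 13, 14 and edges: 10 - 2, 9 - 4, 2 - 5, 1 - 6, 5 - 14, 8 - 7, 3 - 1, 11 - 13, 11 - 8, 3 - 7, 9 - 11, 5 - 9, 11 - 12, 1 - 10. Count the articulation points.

4

Removing 1 increases the component count from 1 to 2, so 1 is a cut vertex.
Removing 5 increases the component count from 1 to 2, so 5 is a cut vertex.
Removing 9 increases the component count from 1 to 2, so 9 is a cut vertex.
Likewise 11 is a cut vertex.
By contrast removing 3 leaves 1 component; it is not a cut vertex. No other vertex is a cut vertex either.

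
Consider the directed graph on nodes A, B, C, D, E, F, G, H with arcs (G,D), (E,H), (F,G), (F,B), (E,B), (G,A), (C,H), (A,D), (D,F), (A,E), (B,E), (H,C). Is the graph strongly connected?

No

There is no directed path from B to D, so the graph is not strongly connected.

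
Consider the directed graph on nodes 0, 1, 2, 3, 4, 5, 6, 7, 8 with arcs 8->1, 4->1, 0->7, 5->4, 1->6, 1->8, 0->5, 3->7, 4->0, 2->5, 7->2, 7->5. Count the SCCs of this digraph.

{0, 2, 4, 5, 7} are all mutually reachable — one SCC of size 5.
{1, 8} are all mutually reachable — one SCC of size 2.
{6} is an SCC by itself.
{3} is an SCC by itself.
That gives 4 strongly connected components.

4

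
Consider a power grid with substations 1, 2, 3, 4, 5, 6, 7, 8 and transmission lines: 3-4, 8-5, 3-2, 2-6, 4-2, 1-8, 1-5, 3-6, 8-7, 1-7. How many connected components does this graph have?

2

Starting from 1 we can reach 1, 5, 7, 8. That is one component of size 4.
Starting from 2 we can reach 2, 3, 4, 6. That is one component of size 4.
Total: 2 components.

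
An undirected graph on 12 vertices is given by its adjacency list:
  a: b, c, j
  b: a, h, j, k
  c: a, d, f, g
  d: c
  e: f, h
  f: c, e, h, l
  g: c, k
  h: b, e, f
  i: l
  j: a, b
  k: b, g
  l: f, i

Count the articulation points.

3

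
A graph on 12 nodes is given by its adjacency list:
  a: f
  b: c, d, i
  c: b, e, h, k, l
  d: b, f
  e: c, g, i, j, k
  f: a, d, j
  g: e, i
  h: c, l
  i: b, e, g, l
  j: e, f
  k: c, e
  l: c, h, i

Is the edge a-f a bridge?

Removing a-f leaves no path between a and f: the component count goes from 1 to 2. So it is a bridge.

Yes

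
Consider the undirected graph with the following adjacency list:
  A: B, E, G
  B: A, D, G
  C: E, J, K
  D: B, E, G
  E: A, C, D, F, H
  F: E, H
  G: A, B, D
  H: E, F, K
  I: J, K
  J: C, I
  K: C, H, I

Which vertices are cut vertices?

E

Removing E increases the component count from 1 to 2, so E is a cut vertex.
By contrast removing J leaves 1 component; it is not a cut vertex. No other vertex is a cut vertex either.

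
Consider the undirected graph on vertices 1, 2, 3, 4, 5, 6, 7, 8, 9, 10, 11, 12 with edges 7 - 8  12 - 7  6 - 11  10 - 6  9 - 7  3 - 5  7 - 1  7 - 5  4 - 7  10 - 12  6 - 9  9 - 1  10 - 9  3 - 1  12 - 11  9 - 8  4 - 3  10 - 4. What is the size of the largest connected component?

11

2 is isolated — a component by itself.
Starting from 1 we can reach 1, 3, 4, 5, 6, 7, 8, 9, 10, 11, 12. That is one component of size 11.
The largest has 11 vertices.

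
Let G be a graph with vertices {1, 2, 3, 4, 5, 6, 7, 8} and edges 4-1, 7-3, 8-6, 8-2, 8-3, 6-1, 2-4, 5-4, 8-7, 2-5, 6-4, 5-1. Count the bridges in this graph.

0

The edges on the cycle 8-7-3-8 are not bridges since each lies on that cycle.
Every edge lies on some cycle, so there are no bridges.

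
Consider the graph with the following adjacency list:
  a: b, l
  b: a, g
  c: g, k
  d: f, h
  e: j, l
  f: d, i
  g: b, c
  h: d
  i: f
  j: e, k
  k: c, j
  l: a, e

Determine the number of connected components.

2

Starting from d we can reach d, f, h, i. That is one component of size 4.
Starting from a we can reach a, b, c, e, g, j, k, l. That is one component of size 8.
Total: 2 components.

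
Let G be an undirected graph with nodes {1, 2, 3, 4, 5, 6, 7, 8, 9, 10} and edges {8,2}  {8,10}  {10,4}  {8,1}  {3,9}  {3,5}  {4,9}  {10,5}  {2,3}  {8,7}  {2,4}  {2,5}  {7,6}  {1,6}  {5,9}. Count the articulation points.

1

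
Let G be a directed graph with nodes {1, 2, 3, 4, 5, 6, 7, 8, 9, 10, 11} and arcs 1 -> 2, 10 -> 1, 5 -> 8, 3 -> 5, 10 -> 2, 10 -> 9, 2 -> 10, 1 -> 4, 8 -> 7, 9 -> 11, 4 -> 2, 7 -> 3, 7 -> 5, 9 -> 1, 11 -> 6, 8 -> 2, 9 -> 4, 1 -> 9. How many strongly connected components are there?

{1, 2, 4, 9, 10} are all mutually reachable — one SCC of size 5.
{3, 5, 7, 8} are all mutually reachable — one SCC of size 4.
{6} is an SCC by itself.
{11} is an SCC by itself.
That gives 4 strongly connected components.

4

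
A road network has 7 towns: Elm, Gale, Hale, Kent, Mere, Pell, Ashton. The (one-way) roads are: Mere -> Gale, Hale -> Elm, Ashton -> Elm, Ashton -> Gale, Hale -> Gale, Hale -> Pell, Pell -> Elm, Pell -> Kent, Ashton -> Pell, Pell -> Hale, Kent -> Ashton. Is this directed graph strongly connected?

There is no directed path from Elm to Pell, so the graph is not strongly connected.

No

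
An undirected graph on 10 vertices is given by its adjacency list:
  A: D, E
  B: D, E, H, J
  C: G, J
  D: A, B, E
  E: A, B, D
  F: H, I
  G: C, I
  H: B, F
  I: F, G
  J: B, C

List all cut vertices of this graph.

B

Removing B increases the component count from 1 to 2, so B is a cut vertex.
By contrast removing H leaves 1 component; it is not a cut vertex. No other vertex is a cut vertex either.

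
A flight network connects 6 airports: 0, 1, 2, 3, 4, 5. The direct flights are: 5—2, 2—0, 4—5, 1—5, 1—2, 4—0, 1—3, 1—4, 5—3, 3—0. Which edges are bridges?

The edges on the cycle 1-4-5-3-1 are not bridges since each lies on that cycle.
Every edge lies on some cycle, so there are no bridges.

none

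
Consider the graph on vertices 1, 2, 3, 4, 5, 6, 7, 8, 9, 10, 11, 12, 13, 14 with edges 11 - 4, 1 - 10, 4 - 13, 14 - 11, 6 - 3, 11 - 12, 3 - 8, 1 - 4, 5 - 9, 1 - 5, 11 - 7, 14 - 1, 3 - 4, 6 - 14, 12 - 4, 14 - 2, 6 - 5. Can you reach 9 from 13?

Yes

From 13 we can reach 1, 2, 3, 4, 5, 6, 7, 8, 9, 10, 11, 12, 13, 14, which includes 9.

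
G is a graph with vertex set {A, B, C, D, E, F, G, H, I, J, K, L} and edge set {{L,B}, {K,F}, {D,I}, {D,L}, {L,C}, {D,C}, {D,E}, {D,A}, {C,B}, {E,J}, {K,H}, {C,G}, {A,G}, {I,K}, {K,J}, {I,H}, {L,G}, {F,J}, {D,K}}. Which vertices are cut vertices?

Removing D increases the component count from 1 to 2, so D is a cut vertex.
By contrast removing B leaves 1 component; it is not a cut vertex. No other vertex is a cut vertex either.

D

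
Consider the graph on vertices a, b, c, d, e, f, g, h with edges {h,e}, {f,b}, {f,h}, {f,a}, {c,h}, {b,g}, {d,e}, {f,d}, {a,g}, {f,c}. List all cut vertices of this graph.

f

Removing f increases the component count from 1 to 2, so f is a cut vertex.
By contrast removing h leaves 1 component; it is not a cut vertex. No other vertex is a cut vertex either.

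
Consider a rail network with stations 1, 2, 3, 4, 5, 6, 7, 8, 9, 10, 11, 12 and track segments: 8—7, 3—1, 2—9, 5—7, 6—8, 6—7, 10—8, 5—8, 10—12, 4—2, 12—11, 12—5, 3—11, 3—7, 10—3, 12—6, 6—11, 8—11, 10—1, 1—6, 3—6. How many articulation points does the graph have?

Removing 2 increases the component count from 2 to 3, so 2 is a cut vertex.
By contrast removing 3 leaves 2 components; it is not a cut vertex. No other vertex is a cut vertex either.

1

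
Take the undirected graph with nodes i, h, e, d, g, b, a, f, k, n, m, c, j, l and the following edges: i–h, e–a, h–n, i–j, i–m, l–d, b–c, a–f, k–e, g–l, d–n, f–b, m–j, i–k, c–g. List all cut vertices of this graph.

i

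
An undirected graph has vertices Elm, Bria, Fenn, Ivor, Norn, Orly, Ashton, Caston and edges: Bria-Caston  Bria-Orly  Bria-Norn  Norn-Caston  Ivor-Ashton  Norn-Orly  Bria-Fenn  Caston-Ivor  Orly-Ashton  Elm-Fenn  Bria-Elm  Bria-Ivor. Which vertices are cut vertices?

Bria

Removing Bria increases the component count from 1 to 2, so Bria is a cut vertex.
By contrast removing Ivor leaves 1 component; it is not a cut vertex. No other vertex is a cut vertex either.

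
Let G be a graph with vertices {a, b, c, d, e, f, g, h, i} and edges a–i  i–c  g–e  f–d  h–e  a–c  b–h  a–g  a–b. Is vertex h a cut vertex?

Deleting h leaves 2 components (was 2), so h is not a cut vertex.

No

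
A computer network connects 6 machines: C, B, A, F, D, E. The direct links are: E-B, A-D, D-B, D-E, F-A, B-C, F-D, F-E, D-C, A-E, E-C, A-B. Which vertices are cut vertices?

none

Removing D, for instance, still leaves 1 component. No single vertex removal increases the component count — the graph has no articulation points.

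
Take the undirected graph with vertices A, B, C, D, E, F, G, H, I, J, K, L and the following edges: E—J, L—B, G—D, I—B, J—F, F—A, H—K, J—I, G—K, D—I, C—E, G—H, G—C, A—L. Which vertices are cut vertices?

Removing G increases the component count from 1 to 2, so G is a cut vertex.
By contrast removing K leaves 1 component; it is not a cut vertex. No other vertex is a cut vertex either.

G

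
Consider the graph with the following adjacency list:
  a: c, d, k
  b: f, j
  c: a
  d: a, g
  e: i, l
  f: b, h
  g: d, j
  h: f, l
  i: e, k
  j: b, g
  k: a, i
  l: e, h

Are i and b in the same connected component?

Yes

From i we can reach a, b, c, d, e, f, g, h, i, j, k, l, which includes b.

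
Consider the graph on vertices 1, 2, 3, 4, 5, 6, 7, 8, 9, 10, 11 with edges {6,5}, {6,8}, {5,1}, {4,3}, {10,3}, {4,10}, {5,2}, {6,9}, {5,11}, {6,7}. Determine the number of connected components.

Starting from 3 we can reach 3, 4, 10. That is one component of size 3.
Starting from 1 we can reach 1, 2, 5, 6, 7, 8, 9, 11. That is one component of size 8.
Total: 2 components.

2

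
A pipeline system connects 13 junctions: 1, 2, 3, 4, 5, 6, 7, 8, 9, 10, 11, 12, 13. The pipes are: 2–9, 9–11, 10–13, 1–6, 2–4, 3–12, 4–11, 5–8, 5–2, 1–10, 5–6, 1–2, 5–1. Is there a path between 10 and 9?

Yes

From 10 we can reach 1, 2, 4, 5, 6, 8, 9, 10, 11, 13, which includes 9.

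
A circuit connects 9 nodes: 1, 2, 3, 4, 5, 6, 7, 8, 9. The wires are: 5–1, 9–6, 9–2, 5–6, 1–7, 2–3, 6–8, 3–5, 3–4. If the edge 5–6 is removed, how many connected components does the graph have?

1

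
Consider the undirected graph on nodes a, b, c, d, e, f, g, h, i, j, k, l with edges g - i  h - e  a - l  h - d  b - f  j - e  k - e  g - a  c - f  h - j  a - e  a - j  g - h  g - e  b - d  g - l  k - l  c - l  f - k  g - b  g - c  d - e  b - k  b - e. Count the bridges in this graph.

The edges on the cycle g-c-f-k-l-a-g are not bridges since each lies on that cycle.
But removing i - g disconnects i from g — this is a bridge.

1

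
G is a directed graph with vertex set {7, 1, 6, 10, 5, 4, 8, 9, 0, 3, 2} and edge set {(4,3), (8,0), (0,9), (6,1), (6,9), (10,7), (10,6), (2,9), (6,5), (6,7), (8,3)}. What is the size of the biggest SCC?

1

{9} is an SCC by itself.
{5} is an SCC by itself.
{10} is an SCC by itself.
{1} is an SCC by itself.
{6} is an SCC by itself.
(and 6 more singleton SCCs)
The largest has 1 vertex.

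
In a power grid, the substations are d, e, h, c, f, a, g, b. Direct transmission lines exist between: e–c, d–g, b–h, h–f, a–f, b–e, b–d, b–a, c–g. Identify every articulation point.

b

Removing b increases the component count from 1 to 2, so b is a cut vertex.
By contrast removing e leaves 1 component; it is not a cut vertex. No other vertex is a cut vertex either.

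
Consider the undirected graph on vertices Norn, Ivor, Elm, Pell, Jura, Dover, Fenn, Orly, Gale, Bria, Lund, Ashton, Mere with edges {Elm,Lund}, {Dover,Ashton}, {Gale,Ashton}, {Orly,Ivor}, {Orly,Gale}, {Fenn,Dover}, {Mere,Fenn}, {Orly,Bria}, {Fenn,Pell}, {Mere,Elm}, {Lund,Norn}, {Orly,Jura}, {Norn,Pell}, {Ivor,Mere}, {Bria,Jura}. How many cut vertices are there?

Removing Orly increases the component count from 1 to 2, so Orly is a cut vertex.
By contrast removing Lund leaves 1 component; it is not a cut vertex. No other vertex is a cut vertex either.

1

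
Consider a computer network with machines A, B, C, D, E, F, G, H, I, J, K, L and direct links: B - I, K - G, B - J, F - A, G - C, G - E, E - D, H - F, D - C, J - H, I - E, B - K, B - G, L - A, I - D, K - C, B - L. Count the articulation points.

Removing B increases the component count from 1 to 2, so B is a cut vertex.
By contrast removing F leaves 1 component; it is not a cut vertex. No other vertex is a cut vertex either.

1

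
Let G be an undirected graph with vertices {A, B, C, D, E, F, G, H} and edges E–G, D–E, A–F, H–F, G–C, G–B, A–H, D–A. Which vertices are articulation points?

Removing A increases the component count from 1 to 2, so A is a cut vertex.
Removing D increases the component count from 1 to 2, so D is a cut vertex.
Removing E increases the component count from 1 to 2, so E is a cut vertex.
Likewise G is a cut vertex.
By contrast removing F leaves 1 component; it is not a cut vertex. No other vertex is a cut vertex either.

A, D, E, G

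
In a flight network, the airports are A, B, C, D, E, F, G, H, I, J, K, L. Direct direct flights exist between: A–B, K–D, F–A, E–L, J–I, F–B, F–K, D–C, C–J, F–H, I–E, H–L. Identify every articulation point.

F

Removing F increases the component count from 2 to 3, so F is a cut vertex.
By contrast removing H leaves 2 components; it is not a cut vertex. No other vertex is a cut vertex either.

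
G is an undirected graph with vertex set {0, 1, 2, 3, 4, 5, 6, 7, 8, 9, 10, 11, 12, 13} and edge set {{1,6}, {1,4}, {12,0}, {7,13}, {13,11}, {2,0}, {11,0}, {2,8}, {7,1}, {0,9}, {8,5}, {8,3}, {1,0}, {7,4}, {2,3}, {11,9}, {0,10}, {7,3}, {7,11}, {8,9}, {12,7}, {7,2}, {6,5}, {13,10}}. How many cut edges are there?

0

The edges on the cycle 7-13-11-9-0-2-7 are not bridges since each lies on that cycle.
Every edge lies on some cycle, so there are no bridges.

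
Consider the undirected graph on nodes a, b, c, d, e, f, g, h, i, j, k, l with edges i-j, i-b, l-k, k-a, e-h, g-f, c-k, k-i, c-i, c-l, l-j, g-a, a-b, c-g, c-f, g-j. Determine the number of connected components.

3

d is isolated — a component by itself.
Starting from e we can reach e, h. That is one component of size 2.
Starting from a we can reach a, b, c, f, g, i, j, k, l. That is one component of size 9.
Total: 3 components.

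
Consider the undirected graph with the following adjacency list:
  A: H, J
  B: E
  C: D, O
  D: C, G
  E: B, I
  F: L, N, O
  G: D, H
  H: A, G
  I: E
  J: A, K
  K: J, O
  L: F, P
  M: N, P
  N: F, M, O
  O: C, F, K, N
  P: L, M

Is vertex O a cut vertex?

Deleting O raises the number of components from 2 to 3, so O is a cut vertex.

Yes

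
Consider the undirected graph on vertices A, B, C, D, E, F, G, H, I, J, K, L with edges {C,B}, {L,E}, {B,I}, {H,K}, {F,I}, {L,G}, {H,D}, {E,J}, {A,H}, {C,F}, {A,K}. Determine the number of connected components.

3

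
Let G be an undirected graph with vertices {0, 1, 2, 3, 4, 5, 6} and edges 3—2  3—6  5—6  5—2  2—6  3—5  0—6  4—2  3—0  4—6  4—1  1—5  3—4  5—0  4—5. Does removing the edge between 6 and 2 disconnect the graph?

No

After removing 6—2, the path 6-3-2 still connects them, so the edge is not a bridge.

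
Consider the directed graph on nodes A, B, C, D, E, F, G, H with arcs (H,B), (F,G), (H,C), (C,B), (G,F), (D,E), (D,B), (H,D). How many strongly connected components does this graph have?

7

{F, G} are all mutually reachable — one SCC of size 2.
{D} is an SCC by itself.
{E} is an SCC by itself.
{A} is an SCC by itself.
{B} is an SCC by itself.
(and 2 more singleton SCCs)
That gives 7 strongly connected components.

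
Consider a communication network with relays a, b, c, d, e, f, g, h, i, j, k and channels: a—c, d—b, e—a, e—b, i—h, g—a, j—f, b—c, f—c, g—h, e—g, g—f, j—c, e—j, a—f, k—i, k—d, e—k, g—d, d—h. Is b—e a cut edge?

After removing b—e, the path b-d-g-e still connects them, so the edge is not a bridge.

No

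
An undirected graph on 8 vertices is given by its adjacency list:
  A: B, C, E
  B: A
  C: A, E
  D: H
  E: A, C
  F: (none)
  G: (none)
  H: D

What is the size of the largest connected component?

F is isolated — a component by itself.
G is isolated — a component by itself.
Starting from D we can reach D, H. That is one component of size 2.
Starting from A we can reach A, B, C, E. That is one component of size 4.
The largest has 4 vertices.

4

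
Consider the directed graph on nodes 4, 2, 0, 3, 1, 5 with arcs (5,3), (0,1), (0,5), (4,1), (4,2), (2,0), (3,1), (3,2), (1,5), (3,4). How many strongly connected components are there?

1

{0, 1, 2, 3, 4, 5} are all mutually reachable — one SCC of size 6.
That gives 1 strongly connected component.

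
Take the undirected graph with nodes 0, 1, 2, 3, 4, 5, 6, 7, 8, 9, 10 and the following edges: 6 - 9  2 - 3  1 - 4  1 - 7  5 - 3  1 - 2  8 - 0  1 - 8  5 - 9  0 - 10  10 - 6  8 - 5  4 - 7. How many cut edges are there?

0

The edges on the cycle 1-4-7-1 are not bridges since each lies on that cycle.
Every edge lies on some cycle, so there are no bridges.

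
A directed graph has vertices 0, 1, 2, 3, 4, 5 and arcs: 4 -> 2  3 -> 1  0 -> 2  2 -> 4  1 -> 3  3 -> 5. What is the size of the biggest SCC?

{1, 3} are all mutually reachable — one SCC of size 2.
{2, 4} are all mutually reachable — one SCC of size 2.
{0} is an SCC by itself.
{5} is an SCC by itself.
The largest has 2 vertices.

2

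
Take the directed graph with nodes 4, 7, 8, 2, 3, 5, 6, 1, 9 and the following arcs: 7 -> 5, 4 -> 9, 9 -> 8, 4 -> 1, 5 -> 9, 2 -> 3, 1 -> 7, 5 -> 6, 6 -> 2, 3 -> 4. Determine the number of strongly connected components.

3

{1, 2, 3, 4, 5, 6, 7} are all mutually reachable — one SCC of size 7.
{9} is an SCC by itself.
{8} is an SCC by itself.
That gives 3 strongly connected components.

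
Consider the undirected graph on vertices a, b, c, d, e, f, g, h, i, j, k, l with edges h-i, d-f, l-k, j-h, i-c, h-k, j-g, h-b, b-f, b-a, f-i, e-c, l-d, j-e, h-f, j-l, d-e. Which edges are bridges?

a-b, g-j

The edges on the cycle j-h-b-f-i-c-e-d-l-j are not bridges since each lies on that cycle.
But removing j-g disconnects j from g; removing a-b disconnects a from b — these are bridges.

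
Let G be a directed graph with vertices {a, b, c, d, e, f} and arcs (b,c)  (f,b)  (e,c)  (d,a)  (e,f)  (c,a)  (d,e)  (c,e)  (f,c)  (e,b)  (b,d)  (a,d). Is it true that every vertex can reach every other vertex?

Yes

From d we can reach every vertex (a, b, c, d, e, f), and every vertex can reach d (a, b, c, d, e, f). So the whole graph is one strongly connected component.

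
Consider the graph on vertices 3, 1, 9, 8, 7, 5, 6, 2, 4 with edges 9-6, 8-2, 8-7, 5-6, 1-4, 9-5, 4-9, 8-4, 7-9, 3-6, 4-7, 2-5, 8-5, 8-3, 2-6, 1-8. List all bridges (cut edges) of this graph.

The edges on the cycle 8-3-6-5-2-8 are not bridges since each lies on that cycle.
Every edge lies on some cycle, so there are no bridges.

none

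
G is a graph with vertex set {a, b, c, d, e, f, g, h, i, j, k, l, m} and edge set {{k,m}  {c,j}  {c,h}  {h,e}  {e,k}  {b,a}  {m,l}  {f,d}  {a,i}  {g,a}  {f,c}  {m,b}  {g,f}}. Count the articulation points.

4

Removing a increases the component count from 1 to 2, so a is a cut vertex.
Removing c increases the component count from 1 to 2, so c is a cut vertex.
Removing f increases the component count from 1 to 2, so f is a cut vertex.
Likewise m is a cut vertex.
By contrast removing b leaves 1 component; it is not a cut vertex. No other vertex is a cut vertex either.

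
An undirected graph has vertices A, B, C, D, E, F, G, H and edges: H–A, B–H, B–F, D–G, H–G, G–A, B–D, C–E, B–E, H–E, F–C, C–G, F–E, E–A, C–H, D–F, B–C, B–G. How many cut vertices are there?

0

Removing C, for instance, still leaves 1 component. No single vertex removal increases the component count — the graph has no articulation points.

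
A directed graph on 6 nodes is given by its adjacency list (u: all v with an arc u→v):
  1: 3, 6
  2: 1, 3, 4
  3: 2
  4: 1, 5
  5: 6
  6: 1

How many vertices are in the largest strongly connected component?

{1, 2, 3, 4, 5, 6} are all mutually reachable — one SCC of size 6.
The largest has 6 vertices.

6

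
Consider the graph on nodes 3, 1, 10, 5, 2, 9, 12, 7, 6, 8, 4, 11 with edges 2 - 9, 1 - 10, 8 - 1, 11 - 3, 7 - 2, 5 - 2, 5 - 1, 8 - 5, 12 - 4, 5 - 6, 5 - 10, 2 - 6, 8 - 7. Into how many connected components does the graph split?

3

Starting from 4 we can reach 4, 12. That is one component of size 2.
Starting from 3 we can reach 3, 11. That is one component of size 2.
Starting from 1 we can reach 1, 2, 5, 6, 7, 8, 9, 10. That is one component of size 8.
Total: 3 components.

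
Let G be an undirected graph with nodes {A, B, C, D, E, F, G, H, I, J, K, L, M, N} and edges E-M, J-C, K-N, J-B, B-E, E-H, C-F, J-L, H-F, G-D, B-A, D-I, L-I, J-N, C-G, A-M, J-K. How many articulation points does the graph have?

1

Removing J increases the component count from 1 to 2, so J is a cut vertex.
By contrast removing H leaves 1 component; it is not a cut vertex. No other vertex is a cut vertex either.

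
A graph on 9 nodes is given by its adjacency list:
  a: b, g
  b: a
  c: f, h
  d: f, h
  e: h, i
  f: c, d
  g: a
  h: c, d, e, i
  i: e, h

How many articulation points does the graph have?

2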